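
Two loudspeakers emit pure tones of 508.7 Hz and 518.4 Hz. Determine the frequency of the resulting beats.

The beat frequency equals the magnitude of the frequency difference.
|508.7 − 518.4| = 9.7 Hz.

9.7 Hz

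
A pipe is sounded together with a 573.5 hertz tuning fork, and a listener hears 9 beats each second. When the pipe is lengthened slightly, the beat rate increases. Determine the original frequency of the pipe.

564.5 Hz

|f − 573.5| = 9, so the pipe was at either 564.5 Hz or 582.5 Hz.
A longer pipe has a lower fundamental; the adjustment lowers the pipe's frequency.
The beat rate rose, so the adjustment moved the pipe further from 573.5 Hz — it was already below the reference.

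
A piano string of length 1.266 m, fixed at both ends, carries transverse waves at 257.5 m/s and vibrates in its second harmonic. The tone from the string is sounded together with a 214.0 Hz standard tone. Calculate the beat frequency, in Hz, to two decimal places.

For a string fixed at both ends, f_n = n·v/(2L) = 2·257.5/(2·1.266) = 203.3965 Hz.
f_beat = |203.3965 − 214.0| = 10.60 Hz.

10.60 Hz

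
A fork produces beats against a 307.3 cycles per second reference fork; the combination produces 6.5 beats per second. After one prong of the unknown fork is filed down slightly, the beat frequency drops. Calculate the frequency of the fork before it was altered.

|f − 307.3| = 6.5, so the fork was at either 300.8 Hz or 313.8 Hz.
Filing a prong removes mass and raises the fork's frequency; the adjustment raises the fork's frequency.
The beat rate fell, so the adjustment moved the fork toward 307.3 Hz — it must have started below the reference.

300.8 Hz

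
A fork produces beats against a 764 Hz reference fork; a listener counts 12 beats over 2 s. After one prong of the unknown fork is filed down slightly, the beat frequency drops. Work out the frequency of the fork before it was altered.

Beat frequency = 12/2 = 6 Hz.
|f − 764| = 6, so the fork was at either 758 Hz or 770 Hz.
Filing a prong removes mass and raises the fork's frequency; the adjustment raises the fork's frequency.
The beat rate fell, so the adjustment moved the fork toward 764 Hz — it must have started below the reference.

758 Hz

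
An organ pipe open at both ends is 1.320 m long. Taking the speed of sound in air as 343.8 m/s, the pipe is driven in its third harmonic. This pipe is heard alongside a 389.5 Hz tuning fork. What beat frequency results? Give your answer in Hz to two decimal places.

1.18 Hz

Open pipe: f_n = n·v/(2L) = 3·343.8/(2·1.320) = 390.6818 Hz.
f_beat = |390.6818 − 389.5| = 1.18 Hz.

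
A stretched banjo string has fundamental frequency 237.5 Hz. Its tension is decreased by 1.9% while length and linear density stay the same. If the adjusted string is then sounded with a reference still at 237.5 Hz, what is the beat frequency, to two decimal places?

For a string, f ∝ √T, so the new frequency is 237.5·√0.981 = 235.2329 Hz.
f_beat = |235.2329 − 237.5| = 2.27 Hz.

2.27 Hz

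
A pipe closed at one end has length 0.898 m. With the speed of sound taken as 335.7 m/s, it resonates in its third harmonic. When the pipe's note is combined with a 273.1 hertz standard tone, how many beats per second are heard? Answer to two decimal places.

Closed pipe (odd harmonics): f_n = n·v/(4L) = 3·335.7/(4·0.898) = 280.3731 Hz.
f_beat = |280.3731 − 273.1| = 7.27 Hz.

7.27 Hz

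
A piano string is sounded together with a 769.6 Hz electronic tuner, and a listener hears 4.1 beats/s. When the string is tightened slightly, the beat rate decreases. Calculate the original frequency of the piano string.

|f − 769.6| = 4.1, so the piano string was at either 765.5 Hz or 773.7 Hz.
Increasing tension raises a string's frequency; the adjustment raises the piano string's frequency.
The beat rate fell, so the adjustment moved the piano string toward 769.6 Hz — it must have started below the reference.

765.5 Hz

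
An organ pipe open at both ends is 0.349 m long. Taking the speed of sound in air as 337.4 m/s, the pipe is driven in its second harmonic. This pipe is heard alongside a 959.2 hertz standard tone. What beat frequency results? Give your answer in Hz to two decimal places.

7.56 Hz

Open pipe: f_n = n·v/(2L) = 2·337.4/(2·0.349) = 966.7622 Hz.
f_beat = |966.7622 − 959.2| = 7.56 Hz.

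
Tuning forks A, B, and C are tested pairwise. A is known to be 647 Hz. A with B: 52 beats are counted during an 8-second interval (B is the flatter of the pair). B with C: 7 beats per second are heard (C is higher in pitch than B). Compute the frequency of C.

A–B: Beat frequency = 52/8 = 6.5 Hz.
B is below A, so f_B = 647 − 6.5 = 640.5 Hz.
C is above B, so f_C = 640.5 + 7 = 647.5 Hz.

647.5 Hz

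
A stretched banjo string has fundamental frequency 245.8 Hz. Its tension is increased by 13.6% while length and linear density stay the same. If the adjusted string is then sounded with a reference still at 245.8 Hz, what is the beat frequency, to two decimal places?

16.18 Hz

For a string, f ∝ √T, so the new frequency is 245.8·√1.136 = 261.9818 Hz.
f_beat = |261.9818 − 245.8| = 16.18 Hz.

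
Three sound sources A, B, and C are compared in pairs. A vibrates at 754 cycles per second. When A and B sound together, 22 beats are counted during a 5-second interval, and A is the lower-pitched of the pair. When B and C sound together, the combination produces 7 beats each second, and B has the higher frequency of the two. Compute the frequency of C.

A–B: Beat frequency = 22/5 = 4.4 Hz.
B is above A, so f_B = 754 + 4.4 = 758.4 Hz.
C is below B, so f_C = 758.4 − 7 = 751.4 Hz.

751.4 Hz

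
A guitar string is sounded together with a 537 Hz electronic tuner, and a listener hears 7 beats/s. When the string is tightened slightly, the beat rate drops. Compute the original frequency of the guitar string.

|f − 537| = 7, so the guitar string was at either 530 Hz or 544 Hz.
Increasing tension raises a string's frequency; the adjustment raises the guitar string's frequency.
The beat rate fell, so the adjustment moved the guitar string toward 537 Hz — it must have started below the reference.

530 Hz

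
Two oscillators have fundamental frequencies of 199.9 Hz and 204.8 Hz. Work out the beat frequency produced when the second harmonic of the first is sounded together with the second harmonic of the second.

Second harmonic of the first: 2·199.9 = 399.8 Hz.
Second harmonic of the second: 2·204.8 = 409.6 Hz.
f_beat = |399.8 − 409.6| = 9.8 Hz.

9.8 Hz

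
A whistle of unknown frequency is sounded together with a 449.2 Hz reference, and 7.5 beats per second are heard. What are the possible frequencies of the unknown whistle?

|f − 449.2| = 7.5, so f = 449.2 ± 7.5.

441.7 Hz or 456.7 Hz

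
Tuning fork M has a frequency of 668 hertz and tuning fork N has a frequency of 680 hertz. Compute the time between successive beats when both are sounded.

0.083 s

f_beat = |668 − 680| = 12 Hz.
Beat period T = 1 / f_beat = 1 / 12 s.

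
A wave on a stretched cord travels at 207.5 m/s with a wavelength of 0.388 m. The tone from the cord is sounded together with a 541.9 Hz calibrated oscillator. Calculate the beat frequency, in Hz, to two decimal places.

Source frequency f = v/λ = 207.5/0.388 = 534.7938 Hz.
f_beat = |534.7938 − 541.9| = 7.11 Hz.

7.11 Hz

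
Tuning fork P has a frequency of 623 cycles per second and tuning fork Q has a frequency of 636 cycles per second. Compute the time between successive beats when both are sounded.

0.077 s

f_beat = |623 − 636| = 13 Hz.
Beat period T = 1 / f_beat = 1 / 13 s.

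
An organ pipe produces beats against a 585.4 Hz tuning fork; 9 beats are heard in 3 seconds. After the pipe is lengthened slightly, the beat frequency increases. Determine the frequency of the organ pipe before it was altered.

582.4 Hz

Beat frequency = 9/3 = 3 Hz.
|f − 585.4| = 3, so the organ pipe was at either 582.4 Hz or 588.4 Hz.
A longer pipe has a lower fundamental; the adjustment lowers the organ pipe's frequency.
The beat rate rose, so the adjustment moved the organ pipe further from 585.4 Hz — it was already below the reference.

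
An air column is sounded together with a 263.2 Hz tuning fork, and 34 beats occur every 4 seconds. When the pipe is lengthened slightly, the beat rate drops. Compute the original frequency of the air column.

Beat frequency = 34/4 = 8.5 Hz.
|f − 263.2| = 8.5, so the air column was at either 254.7 Hz or 271.7 Hz.
A longer pipe has a lower fundamental; the adjustment lowers the air column's frequency.
The beat rate fell, so the adjustment moved the air column toward 263.2 Hz — it must have started above the reference.

271.7 Hz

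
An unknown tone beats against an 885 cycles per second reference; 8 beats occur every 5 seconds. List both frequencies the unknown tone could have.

883.4 Hz or 886.6 Hz

Beat frequency = 8/5 = 1.6 Hz.
|f − 885| = 1.6, so f = 885 ± 1.6.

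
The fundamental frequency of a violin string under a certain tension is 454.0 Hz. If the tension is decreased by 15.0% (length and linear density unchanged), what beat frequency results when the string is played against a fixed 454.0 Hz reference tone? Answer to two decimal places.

For a string, f ∝ √T, so the new frequency is 454.0·√0.850 = 418.5673 Hz.
f_beat = |418.5673 − 454.0| = 35.43 Hz.

35.43 Hz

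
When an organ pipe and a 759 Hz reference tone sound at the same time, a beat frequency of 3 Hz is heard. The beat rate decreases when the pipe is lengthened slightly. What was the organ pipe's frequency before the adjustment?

|f − 759| = 3, so the organ pipe was at either 756 Hz or 762 Hz.
A longer pipe has a lower fundamental; the adjustment lowers the organ pipe's frequency.
The beat rate fell, so the adjustment moved the organ pipe toward 759 Hz — it must have started above the reference.

762 Hz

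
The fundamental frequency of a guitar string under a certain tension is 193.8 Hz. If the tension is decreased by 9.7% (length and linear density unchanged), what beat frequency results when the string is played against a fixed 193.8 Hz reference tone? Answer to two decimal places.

For a string, f ∝ √T, so the new frequency is 193.8·√0.903 = 184.1610 Hz.
f_beat = |184.1610 − 193.8| = 9.64 Hz.

9.64 Hz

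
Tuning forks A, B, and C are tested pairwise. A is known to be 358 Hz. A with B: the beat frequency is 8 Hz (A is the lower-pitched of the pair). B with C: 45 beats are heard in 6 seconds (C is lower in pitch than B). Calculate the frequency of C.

B is above A, so f_B = 358 + 8 = 366 Hz.
B–C: Beat frequency = 45/6 = 7.5 Hz.
C is below B, so f_C = 366 − 7.5 = 358.5 Hz.

358.5 Hz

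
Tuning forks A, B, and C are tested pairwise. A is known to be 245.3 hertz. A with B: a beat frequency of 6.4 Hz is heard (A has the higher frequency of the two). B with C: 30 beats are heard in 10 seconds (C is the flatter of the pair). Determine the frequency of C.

B is below A, so f_B = 245.3 − 6.4 = 238.9 Hz.
B–C: Beat frequency = 30/10 = 3 Hz.
C is below B, so f_C = 238.9 − 3 = 235.9 Hz.

235.9 Hz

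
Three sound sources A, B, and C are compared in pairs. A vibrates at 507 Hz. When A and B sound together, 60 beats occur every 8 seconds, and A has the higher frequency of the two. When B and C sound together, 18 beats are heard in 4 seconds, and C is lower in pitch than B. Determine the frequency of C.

495 Hz

A–B: Beat frequency = 60/8 = 7.5 Hz.
B is below A, so f_B = 507 − 7.5 = 499.5 Hz.
B–C: Beat frequency = 18/4 = 4.5 Hz.
C is below B, so f_C = 499.5 − 4.5 = 495 Hz.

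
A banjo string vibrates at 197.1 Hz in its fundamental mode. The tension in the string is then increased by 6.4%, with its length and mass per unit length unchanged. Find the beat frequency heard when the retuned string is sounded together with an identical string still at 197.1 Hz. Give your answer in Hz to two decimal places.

For a string, f ∝ √T, so the new frequency is 197.1·√1.064 = 203.3094 Hz.
f_beat = |203.3094 − 197.1| = 6.21 Hz.

6.21 Hz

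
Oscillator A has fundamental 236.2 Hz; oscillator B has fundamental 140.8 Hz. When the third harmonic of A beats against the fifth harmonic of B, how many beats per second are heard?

Third harmonic of the first: 3·236.2 = 708.6 Hz.
Fifth harmonic of the second: 5·140.8 = 704.0 Hz.
f_beat = |708.6 − 704.0| = 4.6 Hz.

4.6 Hz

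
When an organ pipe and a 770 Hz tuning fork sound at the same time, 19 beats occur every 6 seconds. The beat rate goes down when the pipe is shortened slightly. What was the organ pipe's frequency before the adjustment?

Beat frequency = 19/6 = 3.1667 Hz.
|f − 770| = 3.1667, so the organ pipe was at either 766.8333 Hz or 773.1667 Hz.
A shorter pipe has a higher fundamental; the adjustment raises the organ pipe's frequency.
The beat rate fell, so the adjustment moved the organ pipe toward 770 Hz — it must have started below the reference.

766.8333 Hz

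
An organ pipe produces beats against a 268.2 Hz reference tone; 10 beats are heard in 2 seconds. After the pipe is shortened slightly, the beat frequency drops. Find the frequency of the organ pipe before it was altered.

263.2 Hz

Beat frequency = 10/2 = 5 Hz.
|f − 268.2| = 5, so the organ pipe was at either 263.2 Hz or 273.2 Hz.
A shorter pipe has a higher fundamental; the adjustment raises the organ pipe's frequency.
The beat rate fell, so the adjustment moved the organ pipe toward 268.2 Hz — it must have started below the reference.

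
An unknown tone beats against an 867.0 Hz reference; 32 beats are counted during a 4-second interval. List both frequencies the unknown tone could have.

859 Hz or 875 Hz

Beat frequency = 32/4 = 8 Hz.
|f − 867.0| = 8, so f = 867.0 ± 8.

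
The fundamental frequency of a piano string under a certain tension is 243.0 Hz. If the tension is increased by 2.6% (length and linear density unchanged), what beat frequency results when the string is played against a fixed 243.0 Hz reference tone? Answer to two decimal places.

For a string, f ∝ √T, so the new frequency is 243.0·√1.026 = 246.1387 Hz.
f_beat = |246.1387 − 243.0| = 3.14 Hz.

3.14 Hz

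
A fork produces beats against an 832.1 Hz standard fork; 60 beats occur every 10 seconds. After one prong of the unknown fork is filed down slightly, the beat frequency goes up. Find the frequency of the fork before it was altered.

838.1 Hz

Beat frequency = 60/10 = 6 Hz.
|f − 832.1| = 6, so the fork was at either 826.1 Hz or 838.1 Hz.
Filing a prong removes mass and raises the fork's frequency; the adjustment raises the fork's frequency.
The beat rate rose, so the adjustment moved the fork further from 832.1 Hz — it was already above the reference.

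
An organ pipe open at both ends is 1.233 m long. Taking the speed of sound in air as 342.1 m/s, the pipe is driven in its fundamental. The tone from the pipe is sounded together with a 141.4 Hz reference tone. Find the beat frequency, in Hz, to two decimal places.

Open pipe: f_n = n·v/(2L) = 1·342.1/(2·1.233) = 138.7267 Hz.
f_beat = |138.7267 − 141.4| = 2.67 Hz.

2.67 Hz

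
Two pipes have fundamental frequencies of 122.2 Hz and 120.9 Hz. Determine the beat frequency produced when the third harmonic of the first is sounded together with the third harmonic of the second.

3.9 Hz

Third harmonic of the first: 3·122.2 = 366.6 Hz.
Third harmonic of the second: 3·120.9 = 362.7 Hz.
f_beat = |366.6 − 362.7| = 3.9 Hz.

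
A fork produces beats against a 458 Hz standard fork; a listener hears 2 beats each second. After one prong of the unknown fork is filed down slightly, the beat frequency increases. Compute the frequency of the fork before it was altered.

460 Hz

|f − 458| = 2, so the fork was at either 456 Hz or 460 Hz.
Filing a prong removes mass and raises the fork's frequency; the adjustment raises the fork's frequency.
The beat rate rose, so the adjustment moved the fork further from 458 Hz — it was already above the reference.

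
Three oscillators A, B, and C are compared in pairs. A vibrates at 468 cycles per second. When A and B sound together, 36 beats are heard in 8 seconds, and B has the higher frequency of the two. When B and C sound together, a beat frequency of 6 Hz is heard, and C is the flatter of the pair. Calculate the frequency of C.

466.5 Hz

A–B: Beat frequency = 36/8 = 4.5 Hz.
B is above A, so f_B = 468 + 4.5 = 472.5 Hz.
C is below B, so f_C = 472.5 − 6 = 466.5 Hz.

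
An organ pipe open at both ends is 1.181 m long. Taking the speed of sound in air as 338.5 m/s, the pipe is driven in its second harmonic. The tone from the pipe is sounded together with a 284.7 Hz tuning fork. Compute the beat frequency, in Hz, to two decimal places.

Open pipe: f_n = n·v/(2L) = 2·338.5/(2·1.181) = 286.6215 Hz.
f_beat = |286.6215 − 284.7| = 1.92 Hz.

1.92 Hz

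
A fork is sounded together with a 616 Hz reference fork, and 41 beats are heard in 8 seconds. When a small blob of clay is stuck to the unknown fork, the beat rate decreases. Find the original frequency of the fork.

621.125 Hz

Beat frequency = 41/8 = 5.125 Hz.
|f − 616| = 5.125, so the fork was at either 610.875 Hz or 621.125 Hz.
Adding mass to a fork lowers its frequency; the adjustment lowers the fork's frequency.
The beat rate fell, so the adjustment moved the fork toward 616 Hz — it must have started above the reference.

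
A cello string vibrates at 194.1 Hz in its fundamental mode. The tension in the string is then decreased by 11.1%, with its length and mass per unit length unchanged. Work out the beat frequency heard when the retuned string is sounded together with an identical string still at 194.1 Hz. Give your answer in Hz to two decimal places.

For a string, f ∝ √T, so the new frequency is 194.1·√0.889 = 183.0107 Hz.
f_beat = |183.0107 − 194.1| = 11.09 Hz.

11.09 Hz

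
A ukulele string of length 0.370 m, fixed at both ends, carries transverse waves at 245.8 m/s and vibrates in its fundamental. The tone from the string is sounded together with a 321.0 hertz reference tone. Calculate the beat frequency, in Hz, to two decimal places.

For a string fixed at both ends, f_n = n·v/(2L) = 1·245.8/(2·0.370) = 332.1622 Hz.
f_beat = |332.1622 − 321.0| = 11.16 Hz.

11.16 Hz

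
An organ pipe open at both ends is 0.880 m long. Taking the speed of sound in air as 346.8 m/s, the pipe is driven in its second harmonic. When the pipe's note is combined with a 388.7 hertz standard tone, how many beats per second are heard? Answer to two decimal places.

Open pipe: f_n = n·v/(2L) = 2·346.8/(2·0.880) = 394.0909 Hz.
f_beat = |394.0909 − 388.7| = 5.39 Hz.

5.39 Hz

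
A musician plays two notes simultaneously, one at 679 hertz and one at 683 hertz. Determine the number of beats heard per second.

4 Hz

Beats arise from superposition of two nearby frequencies; the beat rate is |f₁ − f₂|.
|679 − 683| = 4 Hz.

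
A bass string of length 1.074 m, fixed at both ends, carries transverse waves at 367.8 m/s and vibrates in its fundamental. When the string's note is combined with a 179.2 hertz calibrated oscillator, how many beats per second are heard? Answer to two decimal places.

For a string fixed at both ends, f_n = n·v/(2L) = 1·367.8/(2·1.074) = 171.2291 Hz.
f_beat = |171.2291 − 179.2| = 7.97 Hz.

7.97 Hz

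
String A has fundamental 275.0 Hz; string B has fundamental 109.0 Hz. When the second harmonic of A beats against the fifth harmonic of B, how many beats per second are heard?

5.0 Hz

Second harmonic of the first: 2·275.0 = 550.0 Hz.
Fifth harmonic of the second: 5·109.0 = 545.0 Hz.
f_beat = |550.0 − 545.0| = 5.0 Hz.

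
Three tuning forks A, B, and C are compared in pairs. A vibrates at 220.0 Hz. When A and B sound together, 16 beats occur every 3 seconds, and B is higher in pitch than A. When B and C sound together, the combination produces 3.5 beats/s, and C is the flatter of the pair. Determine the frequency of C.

A–B: Beat frequency = 16/3 = 5.3333 Hz.
B is above A, so f_B = 220.0 + 5.3333 = 225.3333 Hz.
C is below B, so f_C = 225.3333 − 3.5 = 221.8333 Hz.

221.8333 Hz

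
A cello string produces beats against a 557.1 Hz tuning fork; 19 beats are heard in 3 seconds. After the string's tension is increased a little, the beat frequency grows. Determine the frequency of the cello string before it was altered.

Beat frequency = 19/3 = 6.3333 Hz.
|f − 557.1| = 6.3333, so the cello string was at either 550.7667 Hz or 563.4333 Hz.
Higher tension means higher frequency; the adjustment raises the cello string's frequency.
The beat rate rose, so the adjustment moved the cello string further from 557.1 Hz — it was already above the reference.

563.4333 Hz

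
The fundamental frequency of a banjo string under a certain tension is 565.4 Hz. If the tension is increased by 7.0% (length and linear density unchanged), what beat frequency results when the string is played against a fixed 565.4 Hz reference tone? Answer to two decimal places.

For a string, f ∝ √T, so the new frequency is 565.4·√1.070 = 584.8543 Hz.
f_beat = |584.8543 − 565.4| = 19.45 Hz.

19.45 Hz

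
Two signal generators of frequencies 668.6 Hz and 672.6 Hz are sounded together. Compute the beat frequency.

The beat frequency equals the magnitude of the frequency difference.
|668.6 − 672.6| = 4 Hz.

4 Hz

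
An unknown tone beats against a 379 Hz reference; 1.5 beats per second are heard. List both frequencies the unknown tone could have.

|f − 379| = 1.5, so f = 379 ± 1.5.

377.5 Hz or 380.5 Hz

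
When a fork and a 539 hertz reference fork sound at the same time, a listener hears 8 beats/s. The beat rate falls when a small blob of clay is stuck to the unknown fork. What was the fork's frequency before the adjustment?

|f − 539| = 8, so the fork was at either 531 Hz or 547 Hz.
Adding mass to a fork lowers its frequency; the adjustment lowers the fork's frequency.
The beat rate fell, so the adjustment moved the fork toward 539 Hz — it must have started above the reference.

547 Hz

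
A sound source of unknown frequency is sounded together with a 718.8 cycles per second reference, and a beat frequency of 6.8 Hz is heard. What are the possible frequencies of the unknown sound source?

|f − 718.8| = 6.8, so f = 718.8 ± 6.8.

712 Hz or 725.6 Hz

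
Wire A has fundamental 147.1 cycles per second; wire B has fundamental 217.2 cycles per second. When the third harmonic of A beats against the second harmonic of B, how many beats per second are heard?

Third harmonic of the first: 3·147.1 = 441.3 Hz.
Second harmonic of the second: 2·217.2 = 434.4 Hz.
f_beat = |441.3 − 434.4| = 6.9 Hz.

6.9 Hz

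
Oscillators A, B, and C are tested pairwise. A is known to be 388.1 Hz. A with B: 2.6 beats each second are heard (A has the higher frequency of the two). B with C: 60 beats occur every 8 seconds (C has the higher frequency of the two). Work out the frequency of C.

B is below A, so f_B = 388.1 − 2.6 = 385.5 Hz.
B–C: Beat frequency = 60/8 = 7.5 Hz.
C is above B, so f_C = 385.5 + 7.5 = 393 Hz.

393 Hz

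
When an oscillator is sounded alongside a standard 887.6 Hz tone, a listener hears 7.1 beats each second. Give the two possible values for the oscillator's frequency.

|f − 887.6| = 7.1, so f = 887.6 ± 7.1.

880.5 Hz or 894.7 Hz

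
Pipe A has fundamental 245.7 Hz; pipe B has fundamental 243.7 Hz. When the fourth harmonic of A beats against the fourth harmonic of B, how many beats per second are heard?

Fourth harmonic of the first: 4·245.7 = 982.8 Hz.
Fourth harmonic of the second: 4·243.7 = 974.8 Hz.
f_beat = |982.8 − 974.8| = 8.0 Hz.

8.0 Hz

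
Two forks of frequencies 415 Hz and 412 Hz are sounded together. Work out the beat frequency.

The beat frequency equals the magnitude of the frequency difference.
|415 − 412| = 3 Hz.

3 Hz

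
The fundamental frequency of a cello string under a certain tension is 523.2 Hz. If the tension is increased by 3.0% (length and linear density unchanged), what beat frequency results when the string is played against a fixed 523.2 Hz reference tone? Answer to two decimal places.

7.79 Hz

For a string, f ∝ √T, so the new frequency is 523.2·√1.030 = 530.9900 Hz.
f_beat = |530.9900 − 523.2| = 7.79 Hz.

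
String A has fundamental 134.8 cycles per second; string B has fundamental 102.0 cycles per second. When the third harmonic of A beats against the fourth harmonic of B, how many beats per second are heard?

Third harmonic of the first: 3·134.8 = 404.4 Hz.
Fourth harmonic of the second: 4·102.0 = 408.0 Hz.
f_beat = |404.4 − 408.0| = 3.6 Hz.

3.6 Hz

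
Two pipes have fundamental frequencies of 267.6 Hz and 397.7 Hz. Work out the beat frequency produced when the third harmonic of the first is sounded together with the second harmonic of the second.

7.4 Hz

Third harmonic of the first: 3·267.6 = 802.8 Hz.
Second harmonic of the second: 2·397.7 = 795.4 Hz.
f_beat = |802.8 − 795.4| = 7.4 Hz.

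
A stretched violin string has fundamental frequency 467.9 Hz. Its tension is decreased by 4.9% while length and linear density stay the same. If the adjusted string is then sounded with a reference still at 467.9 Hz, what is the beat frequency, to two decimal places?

For a string, f ∝ √T, so the new frequency is 467.9·√0.951 = 456.2925 Hz.
f_beat = |456.2925 − 467.9| = 11.61 Hz.

11.61 Hz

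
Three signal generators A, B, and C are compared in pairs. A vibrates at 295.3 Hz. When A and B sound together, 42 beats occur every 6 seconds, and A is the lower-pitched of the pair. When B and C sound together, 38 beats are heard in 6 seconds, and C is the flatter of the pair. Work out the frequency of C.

295.9667 Hz

A–B: Beat frequency = 42/6 = 7 Hz.
B is above A, so f_B = 295.3 + 7 = 302.3 Hz.
B–C: Beat frequency = 38/6 = 6.3333 Hz.
C is below B, so f_C = 302.3 − 6.3333 = 295.9667 Hz.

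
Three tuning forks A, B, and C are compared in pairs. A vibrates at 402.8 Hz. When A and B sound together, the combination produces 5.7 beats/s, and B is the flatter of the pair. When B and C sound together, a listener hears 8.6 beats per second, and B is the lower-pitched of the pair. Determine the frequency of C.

405.7 Hz

B is below A, so f_B = 402.8 − 5.7 = 397.1 Hz.
C is above B, so f_C = 397.1 + 8.6 = 405.7 Hz.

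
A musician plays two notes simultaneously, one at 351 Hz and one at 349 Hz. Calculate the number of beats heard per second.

The beat frequency equals the magnitude of the frequency difference.
|351 − 349| = 2 Hz.

2 Hz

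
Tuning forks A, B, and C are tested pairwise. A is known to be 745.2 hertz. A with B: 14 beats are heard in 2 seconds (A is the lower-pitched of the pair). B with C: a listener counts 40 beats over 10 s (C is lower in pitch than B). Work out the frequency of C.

748.2 Hz

A–B: Beat frequency = 14/2 = 7 Hz.
B is above A, so f_B = 745.2 + 7 = 752.2 Hz.
B–C: Beat frequency = 40/10 = 4 Hz.
C is below B, so f_C = 752.2 − 4 = 748.2 Hz.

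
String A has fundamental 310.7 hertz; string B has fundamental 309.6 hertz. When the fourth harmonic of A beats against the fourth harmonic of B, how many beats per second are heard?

4.4 Hz

Fourth harmonic of the first: 4·310.7 = 1242.8 Hz.
Fourth harmonic of the second: 4·309.6 = 1238.4 Hz.
f_beat = |1242.8 − 1238.4| = 4.4 Hz.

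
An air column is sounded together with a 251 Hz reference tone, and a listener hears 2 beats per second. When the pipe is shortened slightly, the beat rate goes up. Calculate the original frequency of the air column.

|f − 251| = 2, so the air column was at either 249 Hz or 253 Hz.
A shorter pipe has a higher fundamental; the adjustment raises the air column's frequency.
The beat rate rose, so the adjustment moved the air column further from 251 Hz — it was already above the reference.

253 Hz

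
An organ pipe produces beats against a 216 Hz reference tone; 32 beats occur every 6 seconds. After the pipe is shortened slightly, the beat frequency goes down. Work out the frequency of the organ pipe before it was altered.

210.6667 Hz

Beat frequency = 32/6 = 5.3333 Hz.
|f − 216| = 5.3333, so the organ pipe was at either 210.6667 Hz or 221.3333 Hz.
A shorter pipe has a higher fundamental; the adjustment raises the organ pipe's frequency.
The beat rate fell, so the adjustment moved the organ pipe toward 216 Hz — it must have started below the reference.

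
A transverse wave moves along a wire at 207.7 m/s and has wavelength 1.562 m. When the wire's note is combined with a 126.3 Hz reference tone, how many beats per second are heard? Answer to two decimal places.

6.67 Hz

Source frequency f = v/λ = 207.7/1.562 = 132.9706 Hz.
f_beat = |132.9706 − 126.3| = 6.67 Hz.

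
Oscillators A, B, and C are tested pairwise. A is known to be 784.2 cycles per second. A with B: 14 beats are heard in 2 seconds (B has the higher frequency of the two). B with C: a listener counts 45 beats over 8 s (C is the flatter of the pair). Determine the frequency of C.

785.575 Hz

A–B: Beat frequency = 14/2 = 7 Hz.
B is above A, so f_B = 784.2 + 7 = 791.2 Hz.
B–C: Beat frequency = 45/8 = 5.625 Hz.
C is below B, so f_C = 791.2 − 5.625 = 785.575 Hz.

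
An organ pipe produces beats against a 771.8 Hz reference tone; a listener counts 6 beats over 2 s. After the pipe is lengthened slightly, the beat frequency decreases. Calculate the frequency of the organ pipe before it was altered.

Beat frequency = 6/2 = 3 Hz.
|f − 771.8| = 3, so the organ pipe was at either 768.8 Hz or 774.8 Hz.
A longer pipe has a lower fundamental; the adjustment lowers the organ pipe's frequency.
The beat rate fell, so the adjustment moved the organ pipe toward 771.8 Hz — it must have started above the reference.

774.8 Hz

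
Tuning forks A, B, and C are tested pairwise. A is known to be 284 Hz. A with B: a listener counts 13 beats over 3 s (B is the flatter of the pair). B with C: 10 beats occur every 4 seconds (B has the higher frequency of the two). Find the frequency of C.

A–B: Beat frequency = 13/3 = 4.3333 Hz.
B is below A, so f_B = 284 − 4.3333 = 279.6667 Hz.
B–C: Beat frequency = 10/4 = 2.5 Hz.
C is below B, so f_C = 279.6667 − 2.5 = 277.1667 Hz.

277.1667 Hz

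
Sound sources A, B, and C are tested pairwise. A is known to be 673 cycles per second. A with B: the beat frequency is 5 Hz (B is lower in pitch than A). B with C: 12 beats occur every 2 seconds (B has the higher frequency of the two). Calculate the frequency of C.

B is below A, so f_B = 673 − 5 = 668 Hz.
B–C: Beat frequency = 12/2 = 6 Hz.
C is below B, so f_C = 668 − 6 = 662 Hz.

662 Hz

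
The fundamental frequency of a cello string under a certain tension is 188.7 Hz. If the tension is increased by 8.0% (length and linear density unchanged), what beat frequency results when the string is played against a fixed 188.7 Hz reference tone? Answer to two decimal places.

7.40 Hz

For a string, f ∝ √T, so the new frequency is 188.7·√1.080 = 196.1028 Hz.
f_beat = |196.1028 − 188.7| = 7.40 Hz.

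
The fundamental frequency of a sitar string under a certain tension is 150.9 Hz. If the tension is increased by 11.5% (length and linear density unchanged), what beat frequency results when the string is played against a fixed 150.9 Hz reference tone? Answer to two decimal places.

For a string, f ∝ √T, so the new frequency is 150.9·√1.115 = 159.3407 Hz.
f_beat = |159.3407 − 150.9| = 8.44 Hz.

8.44 Hz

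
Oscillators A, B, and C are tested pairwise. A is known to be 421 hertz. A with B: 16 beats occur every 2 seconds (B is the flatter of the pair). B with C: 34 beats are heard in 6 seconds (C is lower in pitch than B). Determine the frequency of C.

A–B: Beat frequency = 16/2 = 8 Hz.
B is below A, so f_B = 421 − 8 = 413 Hz.
B–C: Beat frequency = 34/6 = 5.6667 Hz.
C is below B, so f_C = 413 − 5.6667 = 407.3333 Hz.

407.3333 Hz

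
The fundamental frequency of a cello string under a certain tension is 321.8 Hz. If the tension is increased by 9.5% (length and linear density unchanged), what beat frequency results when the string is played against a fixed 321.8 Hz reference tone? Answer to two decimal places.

14.94 Hz

For a string, f ∝ √T, so the new frequency is 321.8·√1.095 = 336.7388 Hz.
f_beat = |336.7388 − 321.8| = 14.94 Hz.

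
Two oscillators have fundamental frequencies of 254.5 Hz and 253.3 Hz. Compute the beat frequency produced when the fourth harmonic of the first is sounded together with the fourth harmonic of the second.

4.8 Hz

Fourth harmonic of the first: 4·254.5 = 1018.0 Hz.
Fourth harmonic of the second: 4·253.3 = 1013.2 Hz.
f_beat = |1018.0 − 1013.2| = 4.8 Hz.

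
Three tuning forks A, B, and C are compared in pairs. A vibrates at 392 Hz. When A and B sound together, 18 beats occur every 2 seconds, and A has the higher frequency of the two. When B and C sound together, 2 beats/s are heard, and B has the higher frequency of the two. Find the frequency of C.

381 Hz

A–B: Beat frequency = 18/2 = 9 Hz.
B is below A, so f_B = 392 − 9 = 383 Hz.
C is below B, so f_C = 383 − 2 = 381 Hz.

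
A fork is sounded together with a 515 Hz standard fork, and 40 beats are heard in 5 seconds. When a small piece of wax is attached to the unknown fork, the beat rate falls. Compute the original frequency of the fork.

Beat frequency = 40/5 = 8 Hz.
|f − 515| = 8, so the fork was at either 507 Hz or 523 Hz.
Loading a fork with wax lowers its frequency; the adjustment lowers the fork's frequency.
The beat rate fell, so the adjustment moved the fork toward 515 Hz — it must have started above the reference.

523 Hz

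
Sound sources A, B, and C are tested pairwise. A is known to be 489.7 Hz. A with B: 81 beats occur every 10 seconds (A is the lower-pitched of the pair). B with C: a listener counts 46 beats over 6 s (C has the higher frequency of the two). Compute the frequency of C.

505.4667 Hz

A–B: Beat frequency = 81/10 = 8.1 Hz.
B is above A, so f_B = 489.7 + 8.1 = 497.8 Hz.
B–C: Beat frequency = 46/6 = 7.6667 Hz.
C is above B, so f_C = 497.8 + 7.6667 = 505.4667 Hz.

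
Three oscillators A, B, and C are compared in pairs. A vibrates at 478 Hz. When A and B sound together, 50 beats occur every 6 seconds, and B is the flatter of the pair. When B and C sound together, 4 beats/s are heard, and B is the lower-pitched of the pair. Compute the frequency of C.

473.6667 Hz

A–B: Beat frequency = 50/6 = 8.3333 Hz.
B is below A, so f_B = 478 − 8.3333 = 469.6667 Hz.
C is above B, so f_C = 469.6667 + 4 = 473.6667 Hz.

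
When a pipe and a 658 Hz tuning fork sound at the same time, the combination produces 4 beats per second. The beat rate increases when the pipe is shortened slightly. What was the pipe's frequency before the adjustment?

662 Hz

|f − 658| = 4, so the pipe was at either 654 Hz or 662 Hz.
A shorter pipe has a higher fundamental; the adjustment raises the pipe's frequency.
The beat rate rose, so the adjustment moved the pipe further from 658 Hz — it was already above the reference.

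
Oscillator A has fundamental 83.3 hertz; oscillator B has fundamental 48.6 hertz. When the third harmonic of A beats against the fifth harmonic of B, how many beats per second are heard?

6.9 Hz

Third harmonic of the first: 3·83.3 = 249.9 Hz.
Fifth harmonic of the second: 5·48.6 = 243.0 Hz.
f_beat = |249.9 − 243.0| = 6.9 Hz.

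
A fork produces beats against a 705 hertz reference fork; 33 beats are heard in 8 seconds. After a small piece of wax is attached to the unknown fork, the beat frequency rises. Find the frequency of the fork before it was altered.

Beat frequency = 33/8 = 4.125 Hz.
|f − 705| = 4.125, so the fork was at either 700.875 Hz or 709.125 Hz.
Loading a fork with wax lowers its frequency; the adjustment lowers the fork's frequency.
The beat rate rose, so the adjustment moved the fork further from 705 Hz — it was already below the reference.

700.875 Hz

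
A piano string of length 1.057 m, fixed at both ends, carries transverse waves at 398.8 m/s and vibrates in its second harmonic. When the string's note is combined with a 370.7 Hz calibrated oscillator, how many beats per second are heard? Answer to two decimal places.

For a string fixed at both ends, f_n = n·v/(2L) = 2·398.8/(2·1.057) = 377.2942 Hz.
f_beat = |377.2942 − 370.7| = 6.59 Hz.

6.59 Hz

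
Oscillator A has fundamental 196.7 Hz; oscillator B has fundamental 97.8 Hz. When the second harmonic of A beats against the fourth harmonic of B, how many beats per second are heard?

Second harmonic of the first: 2·196.7 = 393.4 Hz.
Fourth harmonic of the second: 4·97.8 = 391.2 Hz.
f_beat = |393.4 − 391.2| = 2.2 Hz.

2.2 Hz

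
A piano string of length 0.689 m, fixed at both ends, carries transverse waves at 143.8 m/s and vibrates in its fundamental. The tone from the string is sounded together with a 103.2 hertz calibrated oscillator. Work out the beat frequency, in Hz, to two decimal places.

For a string fixed at both ends, f_n = n·v/(2L) = 1·143.8/(2·0.689) = 104.3541 Hz.
f_beat = |104.3541 − 103.2| = 1.15 Hz.

1.15 Hz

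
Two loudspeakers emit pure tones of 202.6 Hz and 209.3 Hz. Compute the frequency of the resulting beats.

Beats arise from superposition of two nearby frequencies; the beat rate is |f₁ − f₂|.
|202.6 − 209.3| = 6.7 Hz.

6.7 Hz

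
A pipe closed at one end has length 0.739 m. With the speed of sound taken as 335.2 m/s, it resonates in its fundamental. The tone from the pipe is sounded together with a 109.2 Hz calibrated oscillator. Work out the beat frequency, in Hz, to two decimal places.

Closed pipe (odd harmonics): f_n = n·v/(4L) = 1·335.2/(4·0.739) = 113.3965 Hz.
f_beat = |113.3965 − 109.2| = 4.20 Hz.

4.20 Hz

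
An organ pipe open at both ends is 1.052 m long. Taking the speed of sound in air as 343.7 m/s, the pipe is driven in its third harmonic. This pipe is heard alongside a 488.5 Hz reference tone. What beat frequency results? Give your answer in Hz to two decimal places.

1.57 Hz

Open pipe: f_n = n·v/(2L) = 3·343.7/(2·1.052) = 490.0665 Hz.
f_beat = |490.0665 − 488.5| = 1.57 Hz.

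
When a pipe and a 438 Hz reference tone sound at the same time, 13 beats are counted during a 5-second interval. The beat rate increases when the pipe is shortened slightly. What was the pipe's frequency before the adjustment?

Beat frequency = 13/5 = 2.6 Hz.
|f − 438| = 2.6, so the pipe was at either 435.4 Hz or 440.6 Hz.
A shorter pipe has a higher fundamental; the adjustment raises the pipe's frequency.
The beat rate rose, so the adjustment moved the pipe further from 438 Hz — it was already above the reference.

440.6 Hz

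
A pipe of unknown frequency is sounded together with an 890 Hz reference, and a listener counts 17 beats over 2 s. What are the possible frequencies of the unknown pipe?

Beat frequency = 17/2 = 8.5 Hz.
|f − 890| = 8.5, so f = 890 ± 8.5.

881.5 Hz or 898.5 Hz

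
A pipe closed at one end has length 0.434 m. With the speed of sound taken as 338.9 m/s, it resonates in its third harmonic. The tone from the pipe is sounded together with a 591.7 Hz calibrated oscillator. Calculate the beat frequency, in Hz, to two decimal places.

6.04 Hz

Closed pipe (odd harmonics): f_n = n·v/(4L) = 3·338.9/(4·0.434) = 585.6567 Hz.
f_beat = |585.6567 − 591.7| = 6.04 Hz.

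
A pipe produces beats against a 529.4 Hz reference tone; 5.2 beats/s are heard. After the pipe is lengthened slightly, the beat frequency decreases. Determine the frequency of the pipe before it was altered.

534.6 Hz

|f − 529.4| = 5.2, so the pipe was at either 524.2 Hz or 534.6 Hz.
A longer pipe has a lower fundamental; the adjustment lowers the pipe's frequency.
The beat rate fell, so the adjustment moved the pipe toward 529.4 Hz — it must have started above the reference.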